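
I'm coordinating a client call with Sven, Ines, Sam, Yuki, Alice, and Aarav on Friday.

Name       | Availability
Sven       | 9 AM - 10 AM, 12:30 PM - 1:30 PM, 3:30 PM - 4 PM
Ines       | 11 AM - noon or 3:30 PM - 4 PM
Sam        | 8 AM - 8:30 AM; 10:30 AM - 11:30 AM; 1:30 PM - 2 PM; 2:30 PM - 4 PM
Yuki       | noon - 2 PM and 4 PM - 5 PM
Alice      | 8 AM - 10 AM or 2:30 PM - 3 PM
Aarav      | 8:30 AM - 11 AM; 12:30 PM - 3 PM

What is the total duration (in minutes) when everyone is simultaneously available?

Sven ∩ Ines: 15:30-16:00.
Sven ∩ Ines ∩ Sam: 15:30-16:00.
Sven ∩ Ines ∩ Sam ∩ Yuki: ∅.
Sven ∩ Ines ∩ Sam ∩ Yuki ∩ Alice: ∅.
Sven ∩ Ines ∩ Sam ∩ Yuki ∩ Alice ∩ Aarav: ∅.
There is no time when everyone is free.
There is no common window, so the total is 0 minutes.

0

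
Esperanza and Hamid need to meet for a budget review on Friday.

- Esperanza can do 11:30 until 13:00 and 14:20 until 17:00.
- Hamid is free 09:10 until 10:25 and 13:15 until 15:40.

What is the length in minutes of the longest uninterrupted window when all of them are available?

Esperanza ∩ Hamid: 14:20-15:40.
Those are the intersection windows.
The longest is 14:20-15:40 at 80 minutes.

80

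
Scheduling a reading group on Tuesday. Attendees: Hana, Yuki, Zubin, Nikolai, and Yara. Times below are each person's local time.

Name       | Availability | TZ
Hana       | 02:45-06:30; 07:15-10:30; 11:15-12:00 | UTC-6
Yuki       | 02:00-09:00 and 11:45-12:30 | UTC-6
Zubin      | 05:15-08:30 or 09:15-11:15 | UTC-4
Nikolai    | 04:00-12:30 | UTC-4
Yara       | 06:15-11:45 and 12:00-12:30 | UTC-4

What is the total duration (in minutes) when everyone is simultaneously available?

240

Hana in UTC: 08:45-12:30, 13:15-16:30, 17:15-18:00 (add 6h to convert from UTC-6).
Yuki in UTC: 08:00-15:00, 17:45-18:30 (add 6h to convert from UTC-6).
Zubin in UTC: 09:15-12:30, 13:15-15:15 (add 4h to convert from UTC-4).
Nikolai in UTC: 08:00-16:30 (add 4h to convert from UTC-4).
Yara in UTC: 10:15-15:45, 16:00-16:30 (add 4h to convert from UTC-4).
Hana ∩ Yuki: 08:45-12:30, 13:15-15:00, 17:45-18:00.
Hana ∩ Yuki ∩ Zubin: 09:15-12:30, 13:15-15:00.
Hana ∩ Yuki ∩ Zubin ∩ Nikolai: 09:15-12:30, 13:15-15:00.
Hana ∩ Yuki ∩ Zubin ∩ Nikolai ∩ Yara: 10:15-12:30, 13:15-15:00.
Summing the common windows: 135 + 105 = 240 minutes.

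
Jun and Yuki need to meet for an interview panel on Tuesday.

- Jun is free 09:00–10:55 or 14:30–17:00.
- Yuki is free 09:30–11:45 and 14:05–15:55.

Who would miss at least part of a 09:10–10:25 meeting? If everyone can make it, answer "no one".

Yuki

Jun: free for 09:10-10:25. Yuki: not fully free for 09:10-10:25.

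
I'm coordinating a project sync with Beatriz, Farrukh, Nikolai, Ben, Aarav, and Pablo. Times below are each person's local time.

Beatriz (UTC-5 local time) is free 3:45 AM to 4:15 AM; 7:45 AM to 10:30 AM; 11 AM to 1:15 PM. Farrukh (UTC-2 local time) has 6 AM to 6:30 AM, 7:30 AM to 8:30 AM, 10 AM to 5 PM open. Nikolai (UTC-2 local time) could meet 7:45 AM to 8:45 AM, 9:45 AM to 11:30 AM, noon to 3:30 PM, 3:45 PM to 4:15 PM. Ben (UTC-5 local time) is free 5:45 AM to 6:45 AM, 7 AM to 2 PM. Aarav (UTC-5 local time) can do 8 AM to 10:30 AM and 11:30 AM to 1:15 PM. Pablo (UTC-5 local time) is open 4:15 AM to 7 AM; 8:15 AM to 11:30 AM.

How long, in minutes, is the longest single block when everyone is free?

90

Beatriz in UTC: 08:45-09:15, 12:45-15:30, 16:00-18:15 (add 5h to convert from UTC-5).
Farrukh in UTC: 08:00-08:30, 09:30-10:30, 12:00-19:00 (add 2h to convert from UTC-2).
Nikolai in UTC: 09:45-10:45, 11:45-13:30, 14:00-17:30, 17:45-18:15 (add 2h to convert from UTC-2).
Ben in UTC: 10:45-11:45, 12:00-19:00 (add 5h to convert from UTC-5).
Aarav in UTC: 13:00-15:30, 16:30-18:15 (add 5h to convert from UTC-5).
Pablo in UTC: 09:15-12:00, 13:15-16:30 (add 5h to convert from UTC-5).
Beatriz ∩ Farrukh: 12:45-15:30, 16:00-18:15.
Beatriz ∩ Farrukh ∩ Nikolai: 12:45-13:30, 14:00-15:30, 16:00-17:30, 17:45-18:15.
Beatriz ∩ Farrukh ∩ Nikolai ∩ Ben: 12:45-13:30, 14:00-15:30, 16:00-17:30, 17:45-18:15.
Beatriz ∩ Farrukh ∩ Nikolai ∩ Ben ∩ Aarav: 13:00-13:30, 14:00-15:30, 16:30-17:30, 17:45-18:15.
Beatriz ∩ Farrukh ∩ Nikolai ∩ Ben ∩ Aarav ∩ Pablo: 13:15-13:30, 14:00-15:30.
The longest is 14:00-15:30 at 90 minutes.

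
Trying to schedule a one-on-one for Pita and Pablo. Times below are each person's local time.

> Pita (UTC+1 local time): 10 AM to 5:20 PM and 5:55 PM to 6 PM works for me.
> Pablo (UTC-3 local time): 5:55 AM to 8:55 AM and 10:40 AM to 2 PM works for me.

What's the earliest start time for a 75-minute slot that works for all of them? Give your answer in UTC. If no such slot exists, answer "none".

09:00

Pita in UTC: 09:00-16:20, 16:55-17:00 (subtract 1h to convert from UTC+1).
Pablo in UTC: 08:55-11:55, 13:40-17:00 (add 3h to convert from UTC-3).
Pita ∩ Pablo: 09:00-11:55, 13:40-16:20, 16:55-17:00.
So the common availability across everyone is 09:00-11:55, 13:40-16:20, 16:55-17:00.
The first common window of at least 75 minutes is 09:00-11:55, so the earliest start is 09:00.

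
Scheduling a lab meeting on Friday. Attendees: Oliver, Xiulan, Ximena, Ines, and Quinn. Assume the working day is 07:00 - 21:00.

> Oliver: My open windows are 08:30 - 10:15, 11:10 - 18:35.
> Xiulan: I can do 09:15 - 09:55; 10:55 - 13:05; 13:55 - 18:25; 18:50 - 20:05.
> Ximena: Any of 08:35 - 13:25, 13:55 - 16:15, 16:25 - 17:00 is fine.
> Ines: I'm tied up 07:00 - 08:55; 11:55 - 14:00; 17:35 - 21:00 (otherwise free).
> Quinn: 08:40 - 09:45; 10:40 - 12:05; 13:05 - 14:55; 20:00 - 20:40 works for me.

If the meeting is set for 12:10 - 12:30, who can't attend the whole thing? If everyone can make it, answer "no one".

Ines, Quinn

Oliver free: 08:30-10:15, 11:10-18:35.
Xiulan free: 09:15-09:55, 10:55-13:05, 13:55-18:25, 18:50-20:05.
Ximena free: 08:35-13:25, 13:55-16:15, 16:25-17:00.
Ines free: 08:55-11:55, 14:00-17:35 (invert busy blocks within the working day).
Quinn free: 08:40-09:45, 10:40-12:05, 13:05-14:55, 20:00-20:40.
Oliver: free for 12:10-12:30. Xiulan: free for 12:10-12:30. Ximena: free for 12:10-12:30. Ines: not fully free for 12:10-12:30. Quinn: not fully free for 12:10-12:30.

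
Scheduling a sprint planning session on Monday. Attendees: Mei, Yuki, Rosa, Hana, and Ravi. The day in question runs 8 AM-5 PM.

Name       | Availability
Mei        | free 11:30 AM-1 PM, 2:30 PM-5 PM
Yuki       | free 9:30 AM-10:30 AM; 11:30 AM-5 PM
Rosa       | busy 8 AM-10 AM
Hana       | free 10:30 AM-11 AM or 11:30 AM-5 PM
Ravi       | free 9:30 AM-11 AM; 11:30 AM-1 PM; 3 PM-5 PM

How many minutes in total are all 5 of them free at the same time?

210

Mei free: 11:30-13:00, 14:30-17:00.
Yuki free: 09:30-10:30, 11:30-17:00.
Rosa free: 10:00-17:00 (invert busy blocks within the working day).
Hana free: 10:30-11:00, 11:30-17:00.
Ravi free: 09:30-11:00, 11:30-13:00, 15:00-17:00.
Mei ∩ Yuki: 11:30-13:00, 14:30-17:00.
Mei ∩ Yuki ∩ Rosa: 11:30-13:00, 14:30-17:00.
Mei ∩ Yuki ∩ Rosa ∩ Hana: 11:30-13:00, 14:30-17:00.
Mei ∩ Yuki ∩ Rosa ∩ Hana ∩ Ravi: 11:30-13:00, 15:00-17:00.
So the common availability across everyone is 11:30-13:00, 15:00-17:00.
Summing the common windows: 90 + 120 = 210 minutes.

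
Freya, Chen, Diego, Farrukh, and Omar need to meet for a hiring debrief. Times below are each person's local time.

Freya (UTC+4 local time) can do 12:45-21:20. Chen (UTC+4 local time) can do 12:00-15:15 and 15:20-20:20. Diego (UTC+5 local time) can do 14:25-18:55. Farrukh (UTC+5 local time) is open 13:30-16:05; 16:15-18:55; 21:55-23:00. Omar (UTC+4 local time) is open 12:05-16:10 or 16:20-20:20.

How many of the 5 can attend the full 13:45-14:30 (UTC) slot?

Freya in UTC: 08:45-17:20 (subtract 4h to convert from UTC+4).
Chen in UTC: 08:00-11:15, 11:20-16:20 (subtract 4h to convert from UTC+4).
Diego in UTC: 09:25-13:55 (subtract 5h to convert from UTC+5).
Farrukh in UTC: 08:30-11:05, 11:15-13:55, 16:55-18:00 (subtract 5h to convert from UTC+5).
Omar in UTC: 08:05-12:10, 12:20-16:20 (subtract 4h to convert from UTC+4).
Freya, Chen, and Omar can make the full 13:45-14:30 slot — that's 3.

3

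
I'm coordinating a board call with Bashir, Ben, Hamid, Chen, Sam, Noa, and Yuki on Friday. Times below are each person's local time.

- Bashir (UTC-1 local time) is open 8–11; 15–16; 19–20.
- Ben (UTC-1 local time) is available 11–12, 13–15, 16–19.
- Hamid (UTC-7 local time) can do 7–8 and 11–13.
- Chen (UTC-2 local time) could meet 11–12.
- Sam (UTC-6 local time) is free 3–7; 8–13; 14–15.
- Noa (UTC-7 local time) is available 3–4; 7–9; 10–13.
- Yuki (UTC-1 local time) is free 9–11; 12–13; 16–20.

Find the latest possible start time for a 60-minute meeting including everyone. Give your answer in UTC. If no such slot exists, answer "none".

none

Bashir in UTC: 09:00-12:00, 16:00-17:00, 20:00-21:00 (add 1h to convert from UTC-1).
Ben in UTC: 12:00-13:00, 14:00-16:00, 17:00-20:00 (add 1h to convert from UTC-1).
Hamid in UTC: 14:00-15:00, 18:00-20:00 (add 7h to convert from UTC-7).
Chen in UTC: 13:00-14:00 (add 2h to convert from UTC-2).
Sam in UTC: 09:00-13:00, 14:00-19:00, 20:00-21:00 (add 6h to convert from UTC-6).
Noa in UTC: 10:00-11:00, 14:00-16:00, 17:00-20:00 (add 7h to convert from UTC-7).
Yuki in UTC: 10:00-12:00, 13:00-14:00, 17:00-21:00 (add 1h to convert from UTC-1).
Bashir ∩ Ben: ∅.
Bashir ∩ Ben ∩ Hamid: ∅.
Bashir ∩ Ben ∩ Hamid ∩ Chen: ∅.
Bashir ∩ Ben ∩ Hamid ∩ Chen ∩ Sam: ∅.
Bashir ∩ Ben ∩ Hamid ∩ Chen ∩ Sam ∩ Noa: ∅.
Bashir ∩ Ben ∩ Hamid ∩ Chen ∩ Sam ∩ Noa ∩ Yuki: ∅.
There is no time when everyone is free.
No common window is at least 60 minutes long.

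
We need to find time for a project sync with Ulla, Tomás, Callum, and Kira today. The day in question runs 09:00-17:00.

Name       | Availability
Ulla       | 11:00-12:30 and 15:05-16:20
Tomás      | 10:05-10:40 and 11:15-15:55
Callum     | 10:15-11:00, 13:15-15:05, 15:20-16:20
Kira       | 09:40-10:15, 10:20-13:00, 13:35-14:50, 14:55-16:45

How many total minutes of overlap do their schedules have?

35

Ulla ∩ Tomás: 11:15-12:30, 15:05-15:55.
Ulla ∩ Tomás ∩ Callum: 15:20-15:55.
Ulla ∩ Tomás ∩ Callum ∩ Kira: 15:20-15:55.
So the common availability across everyone is 15:20-15:55.
That's a single block of 35 minutes.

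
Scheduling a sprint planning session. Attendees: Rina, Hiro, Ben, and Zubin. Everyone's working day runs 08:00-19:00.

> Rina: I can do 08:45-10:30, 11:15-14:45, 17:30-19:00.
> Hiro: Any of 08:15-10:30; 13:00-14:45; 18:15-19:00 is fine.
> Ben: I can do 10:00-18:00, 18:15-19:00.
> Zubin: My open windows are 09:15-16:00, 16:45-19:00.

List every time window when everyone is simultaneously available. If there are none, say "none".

10:00-10:30, 13:00-14:45, 18:15-19:00

Rina ∩ Hiro: 08:45-10:30, 13:00-14:45, 18:15-19:00.
Rina ∩ Hiro ∩ Ben: 10:00-10:30, 13:00-14:45, 18:15-19:00.
Rina ∩ Hiro ∩ Ben ∩ Zubin: 10:00-10:30, 13:00-14:45, 18:15-19:00.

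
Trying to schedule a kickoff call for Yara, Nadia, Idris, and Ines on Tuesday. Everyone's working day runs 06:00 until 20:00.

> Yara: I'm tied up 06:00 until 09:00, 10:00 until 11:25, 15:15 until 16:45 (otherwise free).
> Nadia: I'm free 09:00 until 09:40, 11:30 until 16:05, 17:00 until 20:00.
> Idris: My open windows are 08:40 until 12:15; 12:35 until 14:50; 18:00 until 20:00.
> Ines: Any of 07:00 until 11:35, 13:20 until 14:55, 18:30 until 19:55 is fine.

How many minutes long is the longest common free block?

90

Yara free: 09:00-10:00, 11:25-15:15, 16:45-20:00 (invert busy blocks within the working day).
Nadia free: 09:00-09:40, 11:30-16:05, 17:00-20:00.
Idris free: 08:40-12:15, 12:35-14:50, 18:00-20:00.
Ines free: 07:00-11:35, 13:20-14:55, 18:30-19:55.
Yara ∩ Nadia: 09:00-09:40, 11:30-15:15, 17:00-20:00.
Yara ∩ Nadia ∩ Idris: 09:00-09:40, 11:30-12:15, 12:35-14:50, 18:00-20:00.
Yara ∩ Nadia ∩ Idris ∩ Ines: 09:00-09:40, 11:30-11:35, 13:20-14:50, 18:30-19:55.
The longest is 13:20-14:50 at 90 minutes.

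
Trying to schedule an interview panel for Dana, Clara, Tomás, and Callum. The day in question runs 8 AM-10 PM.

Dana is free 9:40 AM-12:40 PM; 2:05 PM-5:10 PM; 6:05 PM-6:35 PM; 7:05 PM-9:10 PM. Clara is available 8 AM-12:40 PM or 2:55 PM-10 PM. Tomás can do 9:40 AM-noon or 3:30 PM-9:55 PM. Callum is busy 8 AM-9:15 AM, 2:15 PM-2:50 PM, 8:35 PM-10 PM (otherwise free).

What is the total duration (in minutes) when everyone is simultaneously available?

360

Dana free: 09:40-12:40, 14:05-17:10, 18:05-18:35, 19:05-21:10.
Clara free: 08:00-12:40, 14:55-22:00.
Tomás free: 09:40-12:00, 15:30-21:55.
Callum free: 09:15-14:15, 14:50-20:35 (invert busy blocks within the working day).
Dana ∩ Clara: 09:40-12:40, 14:55-17:10, 18:05-18:35, 19:05-21:10.
Dana ∩ Clara ∩ Tomás: 09:40-12:00, 15:30-17:10, 18:05-18:35, 19:05-21:10.
Dana ∩ Clara ∩ Tomás ∩ Callum: 09:40-12:00, 15:30-17:10, 18:05-18:35, 19:05-20:35.
So the common availability across everyone is 09:40-12:00, 15:30-17:10, 18:05-18:35, 19:05-20:35.
Summing the common windows: 140 + 100 + 30 + 90 = 360 minutes.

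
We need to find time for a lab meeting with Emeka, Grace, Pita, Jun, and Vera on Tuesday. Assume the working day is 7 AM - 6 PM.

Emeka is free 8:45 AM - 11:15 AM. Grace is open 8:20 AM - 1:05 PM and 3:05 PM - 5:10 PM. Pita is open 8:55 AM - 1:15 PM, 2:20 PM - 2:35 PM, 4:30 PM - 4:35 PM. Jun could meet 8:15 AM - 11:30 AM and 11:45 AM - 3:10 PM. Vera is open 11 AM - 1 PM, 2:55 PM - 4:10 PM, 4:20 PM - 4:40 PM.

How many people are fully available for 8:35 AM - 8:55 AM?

2

Grace and Jun can make the full 08:35-08:55 slot — that's 2.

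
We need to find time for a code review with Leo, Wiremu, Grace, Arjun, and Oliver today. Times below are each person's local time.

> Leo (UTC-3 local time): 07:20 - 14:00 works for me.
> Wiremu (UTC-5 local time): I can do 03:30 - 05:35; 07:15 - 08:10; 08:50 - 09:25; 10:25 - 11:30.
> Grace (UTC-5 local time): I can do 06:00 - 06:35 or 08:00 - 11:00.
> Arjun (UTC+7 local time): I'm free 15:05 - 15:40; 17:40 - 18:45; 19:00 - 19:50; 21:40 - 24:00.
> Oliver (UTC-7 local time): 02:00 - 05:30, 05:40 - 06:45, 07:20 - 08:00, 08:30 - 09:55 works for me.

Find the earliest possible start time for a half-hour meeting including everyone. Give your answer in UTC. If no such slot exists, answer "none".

Leo in UTC: 10:20-17:00 (add 3h to convert from UTC-3).
Wiremu in UTC: 08:30-10:35, 12:15-13:10, 13:50-14:25, 15:25-16:30 (add 5h to convert from UTC-5).
Grace in UTC: 11:00-11:35, 13:00-16:00 (add 5h to convert from UTC-5).
Arjun in UTC: 08:05-08:40, 10:40-11:45, 12:00-12:50, 14:40-17:00 (subtract 7h to convert from UTC+7).
Oliver in UTC: 09:00-12:30, 12:40-13:45, 14:20-15:00, 15:30-16:55 (add 7h to convert from UTC-7).
Leo ∩ Wiremu: 10:20-10:35, 12:15-13:10, 13:50-14:25, 15:25-16:30.
Leo ∩ Wiremu ∩ Grace: 13:00-13:10, 13:50-14:25, 15:25-16:00.
Leo ∩ Wiremu ∩ Grace ∩ Arjun: 15:25-16:00.
Leo ∩ Wiremu ∩ Grace ∩ Arjun ∩ Oliver: 15:30-16:00.
Those are the intersection windows.
The first common window of at least 30 minutes is 15:30-16:00, so the earliest start is 15:30.

15:30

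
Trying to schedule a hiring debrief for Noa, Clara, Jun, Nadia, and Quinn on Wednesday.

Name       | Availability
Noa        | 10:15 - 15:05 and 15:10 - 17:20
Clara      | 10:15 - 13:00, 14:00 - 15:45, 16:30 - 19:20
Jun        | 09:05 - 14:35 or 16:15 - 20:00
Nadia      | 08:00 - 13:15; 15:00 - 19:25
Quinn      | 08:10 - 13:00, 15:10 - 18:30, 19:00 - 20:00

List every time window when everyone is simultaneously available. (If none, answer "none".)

Noa ∩ Clara: 10:15-13:00, 14:00-15:05, 15:10-15:45, 16:30-17:20.
Noa ∩ Clara ∩ Jun: 10:15-13:00, 14:00-14:35, 16:30-17:20.
Noa ∩ Clara ∩ Jun ∩ Nadia: 10:15-13:00, 16:30-17:20.
Noa ∩ Clara ∩ Jun ∩ Nadia ∩ Quinn: 10:15-13:00, 16:30-17:20.
Those are the intersection windows.

10:15-13:00, 16:30-17:20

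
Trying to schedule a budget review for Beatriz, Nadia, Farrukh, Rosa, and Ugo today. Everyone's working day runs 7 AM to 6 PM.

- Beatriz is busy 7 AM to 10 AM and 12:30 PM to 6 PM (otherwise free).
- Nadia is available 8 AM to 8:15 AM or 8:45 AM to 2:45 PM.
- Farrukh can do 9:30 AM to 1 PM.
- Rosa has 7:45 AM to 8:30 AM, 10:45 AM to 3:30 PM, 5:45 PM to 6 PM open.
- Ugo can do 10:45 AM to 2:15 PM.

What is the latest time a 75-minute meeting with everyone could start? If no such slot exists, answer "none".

11:15

Beatriz free: 10:00-12:30 (invert busy blocks within the working day).
Nadia free: 08:00-08:15, 08:45-14:45.
Farrukh free: 09:30-13:00.
Rosa free: 07:45-08:30, 10:45-15:30, 17:45-18:00.
Ugo free: 10:45-14:15.
Beatriz ∩ Nadia: 10:00-12:30.
Beatriz ∩ Nadia ∩ Farrukh: 10:00-12:30.
Beatriz ∩ Nadia ∩ Farrukh ∩ Rosa: 10:45-12:30.
Beatriz ∩ Nadia ∩ Farrukh ∩ Rosa ∩ Ugo: 10:45-12:30.
The last common window of at least 75 minutes is 10:45-12:30; a 75-minute meeting can start as late as 11:15 and still end by 12:30.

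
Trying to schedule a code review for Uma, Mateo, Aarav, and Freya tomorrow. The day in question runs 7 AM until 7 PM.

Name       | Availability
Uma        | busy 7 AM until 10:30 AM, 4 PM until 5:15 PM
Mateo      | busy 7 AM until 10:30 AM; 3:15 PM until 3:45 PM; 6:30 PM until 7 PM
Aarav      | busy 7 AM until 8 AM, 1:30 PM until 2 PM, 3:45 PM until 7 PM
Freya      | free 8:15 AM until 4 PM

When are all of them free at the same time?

Uma free: 10:30-16:00, 17:15-19:00 (invert busy blocks within the working day).
Mateo free: 10:30-15:15, 15:45-18:30 (invert busy blocks within the working day).
Aarav free: 08:00-13:30, 14:00-15:45 (invert busy blocks within the working day).
Freya free: 08:15-16:00.
Uma ∩ Mateo: 10:30-15:15, 15:45-16:00, 17:15-18:30.
Uma ∩ Mateo ∩ Aarav: 10:30-13:30, 14:00-15:15.
Uma ∩ Mateo ∩ Aarav ∩ Freya: 10:30-13:30, 14:00-15:15.
So the common availability across everyone is 10:30-13:30, 14:00-15:15.

10:30-13:30, 14:00-15:15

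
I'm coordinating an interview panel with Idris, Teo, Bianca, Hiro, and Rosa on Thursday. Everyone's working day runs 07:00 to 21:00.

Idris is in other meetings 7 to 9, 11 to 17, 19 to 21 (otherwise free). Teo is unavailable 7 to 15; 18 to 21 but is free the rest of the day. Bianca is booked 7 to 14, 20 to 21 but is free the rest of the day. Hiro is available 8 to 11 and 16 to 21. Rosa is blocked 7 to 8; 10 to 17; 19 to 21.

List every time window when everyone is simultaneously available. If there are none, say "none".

17:00-18:00

Idris free: 09:00-11:00, 17:00-19:00 (invert busy blocks within the working day).
Teo free: 15:00-18:00 (invert busy blocks within the working day).
Bianca free: 14:00-20:00 (invert busy blocks within the working day).
Hiro free: 08:00-11:00, 16:00-21:00.
Rosa free: 08:00-10:00, 17:00-19:00 (invert busy blocks within the working day).
Idris ∩ Teo: 17:00-18:00.
Idris ∩ Teo ∩ Bianca: 17:00-18:00.
Idris ∩ Teo ∩ Bianca ∩ Hiro: 17:00-18:00.
Idris ∩ Teo ∩ Bianca ∩ Hiro ∩ Rosa: 17:00-18:00.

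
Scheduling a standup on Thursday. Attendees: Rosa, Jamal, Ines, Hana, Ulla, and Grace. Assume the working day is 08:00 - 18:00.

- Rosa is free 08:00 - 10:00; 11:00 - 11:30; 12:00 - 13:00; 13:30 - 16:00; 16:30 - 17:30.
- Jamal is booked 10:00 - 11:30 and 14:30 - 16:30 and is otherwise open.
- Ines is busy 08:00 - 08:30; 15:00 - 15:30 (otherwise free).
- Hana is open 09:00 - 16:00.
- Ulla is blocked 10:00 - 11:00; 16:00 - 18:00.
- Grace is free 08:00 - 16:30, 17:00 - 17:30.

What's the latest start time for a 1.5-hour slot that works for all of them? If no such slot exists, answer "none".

none

Rosa free: 08:00-10:00, 11:00-11:30, 12:00-13:00, 13:30-16:00, 16:30-17:30.
Jamal free: 08:00-10:00, 11:30-14:30, 16:30-18:00 (invert busy blocks within the working day).
Ines free: 08:30-15:00, 15:30-18:00 (invert busy blocks within the working day).
Hana free: 09:00-16:00.
Ulla free: 08:00-10:00, 11:00-16:00 (invert busy blocks within the working day).
Grace free: 08:00-16:30, 17:00-17:30.
Rosa ∩ Jamal: 08:00-10:00, 12:00-13:00, 13:30-14:30, 16:30-17:30.
Rosa ∩ Jamal ∩ Ines: 08:30-10:00, 12:00-13:00, 13:30-14:30, 16:30-17:30.
Rosa ∩ Jamal ∩ Ines ∩ Hana: 09:00-10:00, 12:00-13:00, 13:30-14:30.
Rosa ∩ Jamal ∩ Ines ∩ Hana ∩ Ulla: 09:00-10:00, 12:00-13:00, 13:30-14:30.
Rosa ∩ Jamal ∩ Ines ∩ Hana ∩ Ulla ∩ Grace: 09:00-10:00, 12:00-13:00, 13:30-14:30.
No common window is at least 90 minutes long.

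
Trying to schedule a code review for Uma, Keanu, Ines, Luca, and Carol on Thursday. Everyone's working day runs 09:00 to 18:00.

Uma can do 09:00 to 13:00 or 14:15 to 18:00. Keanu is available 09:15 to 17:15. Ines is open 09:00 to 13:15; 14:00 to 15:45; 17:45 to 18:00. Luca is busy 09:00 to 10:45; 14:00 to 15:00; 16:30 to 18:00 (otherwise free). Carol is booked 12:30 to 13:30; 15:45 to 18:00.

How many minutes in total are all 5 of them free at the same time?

150

Uma free: 09:00-13:00, 14:15-18:00.
Keanu free: 09:15-17:15.
Ines free: 09:00-13:15, 14:00-15:45, 17:45-18:00.
Luca free: 10:45-14:00, 15:00-16:30 (invert busy blocks within the working day).
Carol free: 09:00-12:30, 13:30-15:45 (invert busy blocks within the working day).
Uma ∩ Keanu: 09:15-13:00, 14:15-17:15.
Uma ∩ Keanu ∩ Ines: 09:15-13:00, 14:15-15:45.
Uma ∩ Keanu ∩ Ines ∩ Luca: 10:45-13:00, 15:00-15:45.
Uma ∩ Keanu ∩ Ines ∩ Luca ∩ Carol: 10:45-12:30, 15:00-15:45.
Summing the common windows: 105 + 45 = 150 minutes.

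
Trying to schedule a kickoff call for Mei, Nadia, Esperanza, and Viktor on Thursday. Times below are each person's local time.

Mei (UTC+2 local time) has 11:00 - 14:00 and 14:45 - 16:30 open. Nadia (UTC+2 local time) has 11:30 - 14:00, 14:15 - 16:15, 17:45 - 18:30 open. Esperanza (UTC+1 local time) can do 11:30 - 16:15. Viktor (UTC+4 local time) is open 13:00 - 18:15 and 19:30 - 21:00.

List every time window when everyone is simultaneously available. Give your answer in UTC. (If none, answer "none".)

10:30-12:00, 12:45-14:15

Mei in UTC: 09:00-12:00, 12:45-14:30 (subtract 2h to convert from UTC+2).
Nadia in UTC: 09:30-12:00, 12:15-14:15, 15:45-16:30 (subtract 2h to convert from UTC+2).
Esperanza in UTC: 10:30-15:15 (subtract 1h to convert from UTC+1).
Viktor in UTC: 09:00-14:15, 15:30-17:00 (subtract 4h to convert from UTC+4).
Mei ∩ Nadia: 09:30-12:00, 12:45-14:15.
Mei ∩ Nadia ∩ Esperanza: 10:30-12:00, 12:45-14:15.
Mei ∩ Nadia ∩ Esperanza ∩ Viktor: 10:30-12:00, 12:45-14:15.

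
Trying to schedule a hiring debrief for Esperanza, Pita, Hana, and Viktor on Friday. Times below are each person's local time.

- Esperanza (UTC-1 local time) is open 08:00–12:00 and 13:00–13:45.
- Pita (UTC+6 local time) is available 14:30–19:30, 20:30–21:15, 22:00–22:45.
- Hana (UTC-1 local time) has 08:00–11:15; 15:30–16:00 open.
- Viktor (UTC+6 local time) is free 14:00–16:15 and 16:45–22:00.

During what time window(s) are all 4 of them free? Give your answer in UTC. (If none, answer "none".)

09:00-10:15, 10:45-12:15

Esperanza in UTC: 09:00-13:00, 14:00-14:45 (add 1h to convert from UTC-1).
Pita in UTC: 08:30-13:30, 14:30-15:15, 16:00-16:45 (subtract 6h to convert from UTC+6).
Hana in UTC: 09:00-12:15, 16:30-17:00 (add 1h to convert from UTC-1).
Viktor in UTC: 08:00-10:15, 10:45-16:00 (subtract 6h to convert from UTC+6).
Esperanza ∩ Pita: 09:00-13:00, 14:30-14:45.
Esperanza ∩ Pita ∩ Hana: 09:00-12:15.
Esperanza ∩ Pita ∩ Hana ∩ Viktor: 09:00-10:15, 10:45-12:15.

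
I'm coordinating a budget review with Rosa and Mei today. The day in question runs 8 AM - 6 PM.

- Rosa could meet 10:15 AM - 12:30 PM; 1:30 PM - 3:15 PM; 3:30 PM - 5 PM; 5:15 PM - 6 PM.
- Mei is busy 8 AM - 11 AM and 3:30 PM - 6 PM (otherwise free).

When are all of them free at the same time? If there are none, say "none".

11:00-12:30, 13:30-15:15

Rosa free: 10:15-12:30, 13:30-15:15, 15:30-17:00, 17:15-18:00.
Mei free: 11:00-15:30 (invert busy blocks within the working day).
Rosa ∩ Mei: 11:00-12:30, 13:30-15:15.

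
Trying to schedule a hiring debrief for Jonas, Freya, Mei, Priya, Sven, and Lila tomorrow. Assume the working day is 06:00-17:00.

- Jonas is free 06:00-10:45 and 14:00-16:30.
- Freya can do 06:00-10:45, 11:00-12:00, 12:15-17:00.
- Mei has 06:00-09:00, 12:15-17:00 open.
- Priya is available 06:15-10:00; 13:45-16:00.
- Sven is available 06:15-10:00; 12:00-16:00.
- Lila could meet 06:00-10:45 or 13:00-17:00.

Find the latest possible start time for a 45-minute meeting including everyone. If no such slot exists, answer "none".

Jonas ∩ Freya: 06:00-10:45, 14:00-16:30.
Jonas ∩ Freya ∩ Mei: 06:00-09:00, 14:00-16:30.
Jonas ∩ Freya ∩ Mei ∩ Priya: 06:15-09:00, 14:00-16:00.
Jonas ∩ Freya ∩ Mei ∩ Priya ∩ Sven: 06:15-09:00, 14:00-16:00.
Jonas ∩ Freya ∩ Mei ∩ Priya ∩ Sven ∩ Lila: 06:15-09:00, 14:00-16:00.
The last common window of at least 45 minutes is 14:00-16:00; a 45-minute meeting can start as late as 15:15 and still end by 16:00.

15:15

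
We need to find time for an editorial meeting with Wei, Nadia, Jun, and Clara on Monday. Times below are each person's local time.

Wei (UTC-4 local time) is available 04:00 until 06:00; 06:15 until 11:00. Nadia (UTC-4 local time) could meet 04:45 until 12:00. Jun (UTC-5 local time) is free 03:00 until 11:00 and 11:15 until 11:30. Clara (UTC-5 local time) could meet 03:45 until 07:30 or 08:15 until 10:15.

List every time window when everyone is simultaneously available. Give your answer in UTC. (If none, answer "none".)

Wei in UTC: 08:00-10:00, 10:15-15:00 (add 4h to convert from UTC-4).
Nadia in UTC: 08:45-16:00 (add 4h to convert from UTC-4).
Jun in UTC: 08:00-16:00, 16:15-16:30 (add 5h to convert from UTC-5).
Clara in UTC: 08:45-12:30, 13:15-15:15 (add 5h to convert from UTC-5).
Wei ∩ Nadia: 08:45-10:00, 10:15-15:00.
Wei ∩ Nadia ∩ Jun: 08:45-10:00, 10:15-15:00.
Wei ∩ Nadia ∩ Jun ∩ Clara: 08:45-10:00, 10:15-12:30, 13:15-15:00.

08:45-10:00, 10:15-12:30, 13:15-15:00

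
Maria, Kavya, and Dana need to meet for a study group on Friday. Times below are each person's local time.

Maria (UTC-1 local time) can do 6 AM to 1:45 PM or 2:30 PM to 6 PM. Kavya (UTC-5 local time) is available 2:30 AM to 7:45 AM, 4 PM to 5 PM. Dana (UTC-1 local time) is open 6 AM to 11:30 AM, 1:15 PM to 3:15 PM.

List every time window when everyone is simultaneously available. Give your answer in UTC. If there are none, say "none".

Maria in UTC: 07:00-14:45, 15:30-19:00 (add 1h to convert from UTC-1).
Kavya in UTC: 07:30-12:45, 21:00-22:00 (add 5h to convert from UTC-5).
Dana in UTC: 07:00-12:30, 14:15-16:15 (add 1h to convert from UTC-1).
Maria ∩ Kavya: 07:30-12:45.
Maria ∩ Kavya ∩ Dana: 07:30-12:30.

07:30-12:30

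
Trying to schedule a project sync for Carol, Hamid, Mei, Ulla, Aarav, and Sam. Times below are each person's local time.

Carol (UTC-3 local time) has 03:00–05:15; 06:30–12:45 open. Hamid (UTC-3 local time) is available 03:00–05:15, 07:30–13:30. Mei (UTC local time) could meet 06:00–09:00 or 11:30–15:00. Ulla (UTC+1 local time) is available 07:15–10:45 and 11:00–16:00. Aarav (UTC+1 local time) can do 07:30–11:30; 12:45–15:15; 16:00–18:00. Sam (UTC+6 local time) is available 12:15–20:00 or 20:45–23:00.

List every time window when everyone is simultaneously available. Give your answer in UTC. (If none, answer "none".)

Carol in UTC: 06:00-08:15, 09:30-15:45 (add 3h to convert from UTC-3).
Hamid in UTC: 06:00-08:15, 10:30-16:30 (add 3h to convert from UTC-3).
Mei in UTC: 06:00-09:00, 11:30-15:00.
Ulla in UTC: 06:15-09:45, 10:00-15:00 (subtract 1h to convert from UTC+1).
Aarav in UTC: 06:30-10:30, 11:45-14:15, 15:00-17:00 (subtract 1h to convert from UTC+1).
Sam in UTC: 06:15-14:00, 14:45-17:00 (subtract 6h to convert from UTC+6).
Carol ∩ Hamid: 06:00-08:15, 10:30-15:45.
Carol ∩ Hamid ∩ Mei: 06:00-08:15, 11:30-15:00.
Carol ∩ Hamid ∩ Mei ∩ Ulla: 06:15-08:15, 11:30-15:00.
Carol ∩ Hamid ∩ Mei ∩ Ulla ∩ Aarav: 06:30-08:15, 11:45-14:15.
Carol ∩ Hamid ∩ Mei ∩ Ulla ∩ Aarav ∩ Sam: 06:30-08:15, 11:45-14:00.

06:30-08:15, 11:45-14:00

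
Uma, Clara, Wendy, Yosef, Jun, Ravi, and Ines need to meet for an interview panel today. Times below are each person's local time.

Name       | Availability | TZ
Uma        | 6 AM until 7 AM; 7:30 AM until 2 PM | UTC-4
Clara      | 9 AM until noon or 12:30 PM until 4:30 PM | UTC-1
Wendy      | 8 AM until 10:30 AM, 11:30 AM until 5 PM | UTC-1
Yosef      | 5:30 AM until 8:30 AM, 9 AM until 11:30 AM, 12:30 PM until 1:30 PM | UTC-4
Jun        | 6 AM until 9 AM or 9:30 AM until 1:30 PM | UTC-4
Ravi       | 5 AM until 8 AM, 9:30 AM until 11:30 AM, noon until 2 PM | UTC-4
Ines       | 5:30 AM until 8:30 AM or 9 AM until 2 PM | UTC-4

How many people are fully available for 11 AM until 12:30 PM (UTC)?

4

Uma in UTC: 10:00-11:00, 11:30-18:00 (add 4h to convert from UTC-4).
Clara in UTC: 10:00-13:00, 13:30-17:30 (add 1h to convert from UTC-1).
Wendy in UTC: 09:00-11:30, 12:30-18:00 (add 1h to convert from UTC-1).
Yosef in UTC: 09:30-12:30, 13:00-15:30, 16:30-17:30 (add 4h to convert from UTC-4).
Jun in UTC: 10:00-13:00, 13:30-17:30 (add 4h to convert from UTC-4).
Ravi in UTC: 09:00-12:00, 13:30-15:30, 16:00-18:00 (add 4h to convert from UTC-4).
Ines in UTC: 09:30-12:30, 13:00-18:00 (add 4h to convert from UTC-4).
Clara, Yosef, Jun, and Ines can make the full 11:00-12:30 slot — that's 4.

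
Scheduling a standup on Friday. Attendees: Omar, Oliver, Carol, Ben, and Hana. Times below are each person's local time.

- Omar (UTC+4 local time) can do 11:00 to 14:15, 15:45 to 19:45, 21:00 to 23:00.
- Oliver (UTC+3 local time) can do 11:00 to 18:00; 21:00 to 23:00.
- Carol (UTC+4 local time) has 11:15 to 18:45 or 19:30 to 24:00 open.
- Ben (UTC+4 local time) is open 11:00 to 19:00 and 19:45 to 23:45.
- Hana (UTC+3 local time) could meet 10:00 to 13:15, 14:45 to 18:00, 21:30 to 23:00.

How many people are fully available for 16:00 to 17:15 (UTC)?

Omar in UTC: 07:00-10:15, 11:45-15:45, 17:00-19:00 (subtract 4h to convert from UTC+4).
Oliver in UTC: 08:00-15:00, 18:00-20:00 (subtract 3h to convert from UTC+3).
Carol in UTC: 07:15-14:45, 15:30-20:00 (subtract 4h to convert from UTC+4).
Ben in UTC: 07:00-15:00, 15:45-19:45 (subtract 4h to convert from UTC+4).
Hana in UTC: 07:00-10:15, 11:45-15:00, 18:30-20:00 (subtract 3h to convert from UTC+3).
Carol and Ben can make the full 16:00-17:15 slot — that's 2.

2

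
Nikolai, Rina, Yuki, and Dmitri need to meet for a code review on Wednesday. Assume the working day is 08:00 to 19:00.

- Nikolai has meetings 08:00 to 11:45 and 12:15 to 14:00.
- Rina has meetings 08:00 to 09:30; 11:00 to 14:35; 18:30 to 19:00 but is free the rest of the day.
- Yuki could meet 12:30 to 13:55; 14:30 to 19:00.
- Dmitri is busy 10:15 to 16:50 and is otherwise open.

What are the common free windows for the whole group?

16:50-18:30

Nikolai free: 11:45-12:15, 14:00-19:00 (invert busy blocks within the working day).
Rina free: 09:30-11:00, 14:35-18:30 (invert busy blocks within the working day).
Yuki free: 12:30-13:55, 14:30-19:00.
Dmitri free: 08:00-10:15, 16:50-19:00 (invert busy blocks within the working day).
Nikolai ∩ Rina: 14:35-18:30.
Nikolai ∩ Rina ∩ Yuki: 14:35-18:30.
Nikolai ∩ Rina ∩ Yuki ∩ Dmitri: 16:50-18:30.
Those are the intersection windows.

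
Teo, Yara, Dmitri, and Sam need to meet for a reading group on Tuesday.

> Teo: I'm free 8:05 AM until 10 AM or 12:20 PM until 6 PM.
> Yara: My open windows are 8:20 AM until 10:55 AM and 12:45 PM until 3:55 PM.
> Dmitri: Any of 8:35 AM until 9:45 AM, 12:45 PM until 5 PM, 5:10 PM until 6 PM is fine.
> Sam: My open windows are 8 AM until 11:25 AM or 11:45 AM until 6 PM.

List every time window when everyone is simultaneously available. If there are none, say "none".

Teo ∩ Yara: 08:20-10:00, 12:45-15:55.
Teo ∩ Yara ∩ Dmitri: 08:35-09:45, 12:45-15:55.
Teo ∩ Yara ∩ Dmitri ∩ Sam: 08:35-09:45, 12:45-15:55.

08:35-09:45, 12:45-15:55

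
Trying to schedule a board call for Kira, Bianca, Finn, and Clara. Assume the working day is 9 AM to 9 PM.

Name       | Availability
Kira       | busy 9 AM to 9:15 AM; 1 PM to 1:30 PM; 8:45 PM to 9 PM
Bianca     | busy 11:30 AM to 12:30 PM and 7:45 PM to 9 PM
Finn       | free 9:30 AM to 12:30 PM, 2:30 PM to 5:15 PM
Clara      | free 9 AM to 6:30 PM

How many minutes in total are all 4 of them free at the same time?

Kira free: 09:15-13:00, 13:30-20:45 (invert busy blocks within the working day).
Bianca free: 09:00-11:30, 12:30-19:45 (invert busy blocks within the working day).
Finn free: 09:30-12:30, 14:30-17:15.
Clara free: 09:00-18:30.
Kira ∩ Bianca: 09:15-11:30, 12:30-13:00, 13:30-19:45.
Kira ∩ Bianca ∩ Finn: 09:30-11:30, 14:30-17:15.
Kira ∩ Bianca ∩ Finn ∩ Clara: 09:30-11:30, 14:30-17:15.
So the common availability across everyone is 09:30-11:30, 14:30-17:15.
Summing the common windows: 120 + 165 = 285 minutes.

285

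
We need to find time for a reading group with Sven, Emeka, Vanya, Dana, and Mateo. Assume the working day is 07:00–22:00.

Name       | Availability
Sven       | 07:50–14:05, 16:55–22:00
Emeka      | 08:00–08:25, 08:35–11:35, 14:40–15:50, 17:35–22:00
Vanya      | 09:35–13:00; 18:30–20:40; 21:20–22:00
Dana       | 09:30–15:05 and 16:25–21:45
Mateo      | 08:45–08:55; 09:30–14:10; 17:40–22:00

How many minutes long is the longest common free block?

Sven ∩ Emeka: 08:00-08:25, 08:35-11:35, 17:35-22:00.
Sven ∩ Emeka ∩ Vanya: 09:35-11:35, 18:30-20:40, 21:20-22:00.
Sven ∩ Emeka ∩ Vanya ∩ Dana: 09:35-11:35, 18:30-20:40, 21:20-21:45.
Sven ∩ Emeka ∩ Vanya ∩ Dana ∩ Mateo: 09:35-11:35, 18:30-20:40, 21:20-21:45.
The longest is 18:30-20:40 at 130 minutes.

130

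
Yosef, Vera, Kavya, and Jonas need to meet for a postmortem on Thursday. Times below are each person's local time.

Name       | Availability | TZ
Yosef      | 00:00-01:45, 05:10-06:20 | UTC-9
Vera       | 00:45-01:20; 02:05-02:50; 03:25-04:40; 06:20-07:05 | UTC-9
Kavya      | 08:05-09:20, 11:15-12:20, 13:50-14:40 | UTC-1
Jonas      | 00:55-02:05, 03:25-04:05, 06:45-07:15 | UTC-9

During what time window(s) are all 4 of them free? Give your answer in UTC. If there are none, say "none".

09:55-10:20

Yosef in UTC: 09:00-10:45, 14:10-15:20 (add 9h to convert from UTC-9).
Vera in UTC: 09:45-10:20, 11:05-11:50, 12:25-13:40, 15:20-16:05 (add 9h to convert from UTC-9).
Kavya in UTC: 09:05-10:20, 12:15-13:20, 14:50-15:40 (add 1h to convert from UTC-1).
Jonas in UTC: 09:55-11:05, 12:25-13:05, 15:45-16:15 (add 9h to convert from UTC-9).
Yosef ∩ Vera: 09:45-10:20.
Yosef ∩ Vera ∩ Kavya: 09:45-10:20.
Yosef ∩ Vera ∩ Kavya ∩ Jonas: 09:55-10:20.
So the common availability across everyone is 09:55-10:20.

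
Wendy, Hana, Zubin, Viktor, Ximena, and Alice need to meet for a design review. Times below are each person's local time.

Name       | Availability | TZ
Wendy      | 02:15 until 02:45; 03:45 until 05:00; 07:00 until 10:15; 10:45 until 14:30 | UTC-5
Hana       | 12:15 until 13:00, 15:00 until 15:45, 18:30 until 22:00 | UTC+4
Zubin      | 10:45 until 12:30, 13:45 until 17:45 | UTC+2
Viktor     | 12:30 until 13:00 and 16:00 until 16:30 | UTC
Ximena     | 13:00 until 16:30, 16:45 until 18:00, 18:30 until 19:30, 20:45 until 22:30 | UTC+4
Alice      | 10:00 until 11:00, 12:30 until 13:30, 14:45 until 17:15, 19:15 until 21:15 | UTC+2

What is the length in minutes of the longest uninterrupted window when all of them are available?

Wendy in UTC: 07:15-07:45, 08:45-10:00, 12:00-15:15, 15:45-19:30 (add 5h to convert from UTC-5).
Hana in UTC: 08:15-09:00, 11:00-11:45, 14:30-18:00 (subtract 4h to convert from UTC+4).
Zubin in UTC: 08:45-10:30, 11:45-15:45 (subtract 2h to convert from UTC+2).
Viktor in UTC: 12:30-13:00, 16:00-16:30.
Ximena in UTC: 09:00-12:30, 12:45-14:00, 14:30-15:30, 16:45-18:30 (subtract 4h to convert from UTC+4).
Alice in UTC: 08:00-09:00, 10:30-11:30, 12:45-15:15, 17:15-19:15 (subtract 2h to convert from UTC+2).
Wendy ∩ Hana: 08:45-09:00, 14:30-15:15, 15:45-18:00.
Wendy ∩ Hana ∩ Zubin: 08:45-09:00, 14:30-15:15.
Wendy ∩ Hana ∩ Zubin ∩ Viktor: ∅.
Wendy ∩ Hana ∩ Zubin ∩ Viktor ∩ Ximena: ∅.
Wendy ∩ Hana ∩ Zubin ∩ Viktor ∩ Ximena ∩ Alice: ∅.
There is no time when everyone is free.
No common window exists, so the longest block is 0 minutes.

0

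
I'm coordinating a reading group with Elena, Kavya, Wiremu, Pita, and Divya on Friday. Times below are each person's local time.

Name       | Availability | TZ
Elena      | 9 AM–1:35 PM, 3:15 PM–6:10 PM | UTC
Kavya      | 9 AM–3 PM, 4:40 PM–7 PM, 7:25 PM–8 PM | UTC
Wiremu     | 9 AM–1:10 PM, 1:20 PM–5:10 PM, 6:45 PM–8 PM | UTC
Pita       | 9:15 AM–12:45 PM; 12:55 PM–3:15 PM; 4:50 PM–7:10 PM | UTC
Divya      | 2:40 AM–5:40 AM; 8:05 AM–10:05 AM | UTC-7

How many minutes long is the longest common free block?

Elena in UTC: 09:00-13:35, 15:15-18:10.
Kavya in UTC: 09:00-15:00, 16:40-19:00, 19:25-20:00.
Wiremu in UTC: 09:00-13:10, 13:20-17:10, 18:45-20:00.
Pita in UTC: 09:15-12:45, 12:55-15:15, 16:50-19:10.
Divya in UTC: 09:40-12:40, 15:05-17:05 (add 7h to convert from UTC-7).
Elena ∩ Kavya: 09:00-13:35, 16:40-18:10.
Elena ∩ Kavya ∩ Wiremu: 09:00-13:10, 13:20-13:35, 16:40-17:10.
Elena ∩ Kavya ∩ Wiremu ∩ Pita: 09:15-12:45, 12:55-13:10, 13:20-13:35, 16:50-17:10.
Elena ∩ Kavya ∩ Wiremu ∩ Pita ∩ Divya: 09:40-12:40, 16:50-17:05.
The longest is 09:40-12:40 at 180 minutes.

180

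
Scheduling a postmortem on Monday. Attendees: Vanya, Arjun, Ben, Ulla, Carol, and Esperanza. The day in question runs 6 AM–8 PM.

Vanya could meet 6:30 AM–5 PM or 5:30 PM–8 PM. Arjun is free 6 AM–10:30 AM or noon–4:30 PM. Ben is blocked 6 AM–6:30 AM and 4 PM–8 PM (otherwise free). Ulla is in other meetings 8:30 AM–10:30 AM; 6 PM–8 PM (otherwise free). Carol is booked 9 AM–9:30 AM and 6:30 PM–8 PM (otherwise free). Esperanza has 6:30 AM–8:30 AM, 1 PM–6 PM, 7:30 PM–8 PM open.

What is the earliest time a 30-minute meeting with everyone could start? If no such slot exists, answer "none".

06:30

Vanya free: 06:30-17:00, 17:30-20:00.
Arjun free: 06:00-10:30, 12:00-16:30.
Ben free: 06:30-16:00 (invert busy blocks within the working day).
Ulla free: 06:00-08:30, 10:30-18:00 (invert busy blocks within the working day).
Carol free: 06:00-09:00, 09:30-18:30 (invert busy blocks within the working day).
Esperanza free: 06:30-08:30, 13:00-18:00, 19:30-20:00.
Vanya ∩ Arjun: 06:30-10:30, 12:00-16:30.
Vanya ∩ Arjun ∩ Ben: 06:30-10:30, 12:00-16:00.
Vanya ∩ Arjun ∩ Ben ∩ Ulla: 06:30-08:30, 12:00-16:00.
Vanya ∩ Arjun ∩ Ben ∩ Ulla ∩ Carol: 06:30-08:30, 12:00-16:00.
Vanya ∩ Arjun ∩ Ben ∩ Ulla ∩ Carol ∩ Esperanza: 06:30-08:30, 13:00-16:00.
The first common window of at least 30 minutes is 06:30-08:30, so the earliest start is 06:30.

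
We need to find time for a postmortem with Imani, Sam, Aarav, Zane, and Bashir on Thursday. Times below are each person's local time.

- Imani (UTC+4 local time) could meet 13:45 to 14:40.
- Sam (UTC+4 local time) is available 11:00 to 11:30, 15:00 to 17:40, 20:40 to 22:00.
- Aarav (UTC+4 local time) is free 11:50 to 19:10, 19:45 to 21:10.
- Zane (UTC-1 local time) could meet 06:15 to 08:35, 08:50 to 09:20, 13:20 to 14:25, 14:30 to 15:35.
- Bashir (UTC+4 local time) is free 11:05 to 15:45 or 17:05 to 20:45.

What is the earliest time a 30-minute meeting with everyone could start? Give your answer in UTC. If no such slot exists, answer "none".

Imani in UTC: 09:45-10:40 (subtract 4h to convert from UTC+4).
Sam in UTC: 07:00-07:30, 11:00-13:40, 16:40-18:00 (subtract 4h to convert from UTC+4).
Aarav in UTC: 07:50-15:10, 15:45-17:10 (subtract 4h to convert from UTC+4).
Zane in UTC: 07:15-09:35, 09:50-10:20, 14:20-15:25, 15:30-16:35 (add 1h to convert from UTC-1).
Bashir in UTC: 07:05-11:45, 13:05-16:45 (subtract 4h to convert from UTC+4).
Imani ∩ Sam: ∅.
Imani ∩ Sam ∩ Aarav: ∅.
Imani ∩ Sam ∩ Aarav ∩ Zane: ∅.
Imani ∩ Sam ∩ Aarav ∩ Zane ∩ Bashir: ∅.
There is no time when everyone is free.
No common window is at least 30 minutes long.

none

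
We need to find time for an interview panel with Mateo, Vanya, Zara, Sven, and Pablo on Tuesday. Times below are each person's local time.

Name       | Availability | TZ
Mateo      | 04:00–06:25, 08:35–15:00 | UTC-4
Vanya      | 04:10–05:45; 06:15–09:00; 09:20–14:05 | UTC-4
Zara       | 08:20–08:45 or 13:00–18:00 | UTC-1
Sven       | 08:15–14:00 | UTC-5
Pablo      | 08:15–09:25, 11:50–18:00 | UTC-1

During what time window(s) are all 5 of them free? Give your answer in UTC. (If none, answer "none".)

14:00-18:05

Mateo in UTC: 08:00-10:25, 12:35-19:00 (add 4h to convert from UTC-4).
Vanya in UTC: 08:10-09:45, 10:15-13:00, 13:20-18:05 (add 4h to convert from UTC-4).
Zara in UTC: 09:20-09:45, 14:00-19:00 (add 1h to convert from UTC-1).
Sven in UTC: 13:15-19:00 (add 5h to convert from UTC-5).
Pablo in UTC: 09:15-10:25, 12:50-19:00 (add 1h to convert from UTC-1).
Mateo ∩ Vanya: 08:10-09:45, 10:15-10:25, 12:35-13:00, 13:20-18:05.
Mateo ∩ Vanya ∩ Zara: 09:20-09:45, 14:00-18:05.
Mateo ∩ Vanya ∩ Zara ∩ Sven: 14:00-18:05.
Mateo ∩ Vanya ∩ Zara ∩ Sven ∩ Pablo: 14:00-18:05.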